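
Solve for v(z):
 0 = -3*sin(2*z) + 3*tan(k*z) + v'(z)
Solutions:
 v(z) = C1 - 3*Piecewise((-log(cos(k*z))/k, Ne(k, 0)), (0, True)) - 3*cos(2*z)/2


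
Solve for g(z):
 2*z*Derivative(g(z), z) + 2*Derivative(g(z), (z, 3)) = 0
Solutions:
 g(z) = C1 + Integral(C2*airyai(-z) + C3*airybi(-z), z)


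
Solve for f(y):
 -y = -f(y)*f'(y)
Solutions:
 f(y) = -sqrt(C1 + y^2)
 f(y) = sqrt(C1 + y^2)


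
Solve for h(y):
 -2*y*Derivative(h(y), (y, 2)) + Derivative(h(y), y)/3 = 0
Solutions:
 h(y) = C1 + C2*y^(7/6)


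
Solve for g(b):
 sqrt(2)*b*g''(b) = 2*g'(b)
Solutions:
 g(b) = C1 + C2*b^(1 + sqrt(2))


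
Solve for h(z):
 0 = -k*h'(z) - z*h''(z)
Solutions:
 h(z) = C1 + z^(1 - re(k))*(C2*sin(log(z)*Abs(im(k))) + C3*cos(log(z)*im(k)))


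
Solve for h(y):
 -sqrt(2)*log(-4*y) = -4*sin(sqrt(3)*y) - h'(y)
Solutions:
 h(y) = C1 + sqrt(2)*y*(log(-y) - 1) + 2*sqrt(2)*y*log(2) + 4*sqrt(3)*cos(sqrt(3)*y)/3


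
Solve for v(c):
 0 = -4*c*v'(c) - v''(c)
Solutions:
 v(c) = C1 + C2*erf(sqrt(2)*c)


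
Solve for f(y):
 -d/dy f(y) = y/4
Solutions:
 f(y) = C1 - y^2/8


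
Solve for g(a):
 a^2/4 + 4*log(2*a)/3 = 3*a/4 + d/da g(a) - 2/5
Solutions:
 g(a) = C1 + a^3/12 - 3*a^2/8 + 4*a*log(a)/3 - 14*a/15 + 4*a*log(2)/3


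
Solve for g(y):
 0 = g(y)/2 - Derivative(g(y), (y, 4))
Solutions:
 g(y) = C1*exp(-2^(3/4)*y/2) + C2*exp(2^(3/4)*y/2) + C3*sin(2^(3/4)*y/2) + C4*cos(2^(3/4)*y/2)


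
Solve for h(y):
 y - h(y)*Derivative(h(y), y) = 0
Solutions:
 h(y) = -sqrt(C1 + y^2)
 h(y) = sqrt(C1 + y^2)


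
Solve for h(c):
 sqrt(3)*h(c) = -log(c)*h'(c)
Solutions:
 h(c) = C1*exp(-sqrt(3)*li(c))


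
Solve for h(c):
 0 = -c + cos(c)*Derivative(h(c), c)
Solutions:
 h(c) = C1 + Integral(c/cos(c), c)


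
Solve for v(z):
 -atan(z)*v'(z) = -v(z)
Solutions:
 v(z) = C1*exp(Integral(1/atan(z), z))


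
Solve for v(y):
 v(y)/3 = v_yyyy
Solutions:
 v(y) = C1*exp(-3^(3/4)*y/3) + C2*exp(3^(3/4)*y/3) + C3*sin(3^(3/4)*y/3) + C4*cos(3^(3/4)*y/3)


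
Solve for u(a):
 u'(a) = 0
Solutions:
 u(a) = C1


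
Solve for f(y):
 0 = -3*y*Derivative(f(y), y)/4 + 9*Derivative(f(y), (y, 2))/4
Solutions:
 f(y) = C1 + C2*erfi(sqrt(6)*y/6)


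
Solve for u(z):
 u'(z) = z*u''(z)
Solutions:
 u(z) = C1 + C2*z^2


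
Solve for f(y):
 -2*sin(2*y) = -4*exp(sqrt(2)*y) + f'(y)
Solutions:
 f(y) = C1 + 2*sqrt(2)*exp(sqrt(2)*y) + cos(2*y)


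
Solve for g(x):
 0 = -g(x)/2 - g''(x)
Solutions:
 g(x) = C1*sin(sqrt(2)*x/2) + C2*cos(sqrt(2)*x/2)


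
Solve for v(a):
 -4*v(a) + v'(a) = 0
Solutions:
 v(a) = C1*exp(4*a)


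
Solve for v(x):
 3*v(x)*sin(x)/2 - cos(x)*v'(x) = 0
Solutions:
 v(x) = C1/cos(x)^(3/2)


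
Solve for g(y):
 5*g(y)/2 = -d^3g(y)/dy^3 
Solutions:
 g(y) = C3*exp(-2^(2/3)*5^(1/3)*y/2) + (C1*sin(2^(2/3)*sqrt(3)*5^(1/3)*y/4) + C2*cos(2^(2/3)*sqrt(3)*5^(1/3)*y/4))*exp(2^(2/3)*5^(1/3)*y/4)


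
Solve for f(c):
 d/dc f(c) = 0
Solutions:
 f(c) = C1


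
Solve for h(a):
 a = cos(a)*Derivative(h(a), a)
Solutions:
 h(a) = C1 + Integral(a/cos(a), a)


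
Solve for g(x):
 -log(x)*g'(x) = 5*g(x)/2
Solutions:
 g(x) = C1*exp(-5*li(x)/2)


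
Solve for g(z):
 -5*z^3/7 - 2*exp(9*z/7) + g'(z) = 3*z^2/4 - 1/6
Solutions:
 g(z) = C1 + 5*z^4/28 + z^3/4 - z/6 + 14*exp(9*z/7)/9


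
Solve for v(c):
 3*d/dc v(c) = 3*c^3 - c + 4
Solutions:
 v(c) = C1 + c^4/4 - c^2/6 + 4*c/3


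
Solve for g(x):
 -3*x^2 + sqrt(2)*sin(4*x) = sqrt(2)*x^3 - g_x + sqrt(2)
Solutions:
 g(x) = C1 + sqrt(2)*x^4/4 + x^3 + sqrt(2)*x + sqrt(2)*cos(4*x)/4


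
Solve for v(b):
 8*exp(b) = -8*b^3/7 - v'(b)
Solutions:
 v(b) = C1 - 2*b^4/7 - 8*exp(b)


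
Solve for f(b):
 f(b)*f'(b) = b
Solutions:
 f(b) = -sqrt(C1 + b^2)
 f(b) = sqrt(C1 + b^2)


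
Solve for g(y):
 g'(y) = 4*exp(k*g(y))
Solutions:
 g(y) = Piecewise((log(-1/(C1*k + 4*k*y))/k, Ne(k, 0)), (nan, True))
 g(y) = Piecewise((C1 + 4*y, Eq(k, 0)), (nan, True))


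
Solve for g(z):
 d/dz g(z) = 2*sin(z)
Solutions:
 g(z) = C1 - 2*cos(z)


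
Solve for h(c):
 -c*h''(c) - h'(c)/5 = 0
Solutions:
 h(c) = C1 + C2*c^(4/5)


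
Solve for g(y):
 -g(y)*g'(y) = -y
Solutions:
 g(y) = -sqrt(C1 + y^2)
 g(y) = sqrt(C1 + y^2)


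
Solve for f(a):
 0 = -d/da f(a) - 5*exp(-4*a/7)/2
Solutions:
 f(a) = C1 + 35*exp(-4*a/7)/8


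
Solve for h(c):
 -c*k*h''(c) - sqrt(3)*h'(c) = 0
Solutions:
 h(c) = C1 + c^(((re(k) - sqrt(3))*re(k) + im(k)^2)/(re(k)^2 + im(k)^2))*(C2*sin(sqrt(3)*log(c)*Abs(im(k))/(re(k)^2 + im(k)^2)) + C3*cos(sqrt(3)*log(c)*im(k)/(re(k)^2 + im(k)^2)))


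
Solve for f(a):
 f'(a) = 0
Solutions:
 f(a) = C1


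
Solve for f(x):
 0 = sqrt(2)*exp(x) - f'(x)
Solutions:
 f(x) = C1 + sqrt(2)*exp(x)


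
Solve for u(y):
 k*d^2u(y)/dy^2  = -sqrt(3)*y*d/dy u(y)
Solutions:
 u(y) = C1 + C2*sqrt(k)*erf(sqrt(2)*3^(1/4)*y*sqrt(1/k)/2)


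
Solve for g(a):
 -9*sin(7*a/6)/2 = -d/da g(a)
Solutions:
 g(a) = C1 - 27*cos(7*a/6)/7


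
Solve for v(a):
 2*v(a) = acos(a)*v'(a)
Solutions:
 v(a) = C1*exp(2*Integral(1/acos(a), a))


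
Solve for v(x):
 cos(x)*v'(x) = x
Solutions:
 v(x) = C1 + Integral(x/cos(x), x)


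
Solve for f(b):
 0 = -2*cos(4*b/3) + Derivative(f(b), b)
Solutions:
 f(b) = C1 + 3*sin(4*b/3)/2


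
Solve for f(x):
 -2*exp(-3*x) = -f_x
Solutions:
 f(x) = C1 - 2*exp(-3*x)/3


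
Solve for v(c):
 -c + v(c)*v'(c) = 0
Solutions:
 v(c) = -sqrt(C1 + c^2)
 v(c) = sqrt(C1 + c^2)


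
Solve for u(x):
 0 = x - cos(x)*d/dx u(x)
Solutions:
 u(x) = C1 + Integral(x/cos(x), x)


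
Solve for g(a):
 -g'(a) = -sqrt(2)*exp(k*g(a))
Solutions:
 g(a) = Piecewise((log(-1/(C1*k + sqrt(2)*a*k))/k, Ne(k, 0)), (nan, True))
 g(a) = Piecewise((C1 + sqrt(2)*a, Eq(k, 0)), (nan, True))


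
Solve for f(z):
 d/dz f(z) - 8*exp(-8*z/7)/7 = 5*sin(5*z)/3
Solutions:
 f(z) = C1 - cos(5*z)/3 - 1/exp(z)^(8/7)


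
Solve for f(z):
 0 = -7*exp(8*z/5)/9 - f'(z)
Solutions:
 f(z) = C1 - 35*exp(8*z/5)/72


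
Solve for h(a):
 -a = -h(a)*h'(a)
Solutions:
 h(a) = -sqrt(C1 + a^2)
 h(a) = sqrt(C1 + a^2)


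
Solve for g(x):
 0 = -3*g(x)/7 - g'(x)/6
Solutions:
 g(x) = C1*exp(-18*x/7)


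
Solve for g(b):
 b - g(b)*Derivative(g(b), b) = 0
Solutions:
 g(b) = -sqrt(C1 + b^2)
 g(b) = sqrt(C1 + b^2)


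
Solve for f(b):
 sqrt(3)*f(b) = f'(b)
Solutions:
 f(b) = C1*exp(sqrt(3)*b)


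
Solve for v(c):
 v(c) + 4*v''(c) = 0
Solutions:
 v(c) = C1*sin(c/2) + C2*cos(c/2)


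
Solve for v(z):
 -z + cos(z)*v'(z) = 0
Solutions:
 v(z) = C1 + Integral(z/cos(z), z)


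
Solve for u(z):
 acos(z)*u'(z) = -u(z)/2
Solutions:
 u(z) = C1*exp(-Integral(1/acos(z), z)/2)


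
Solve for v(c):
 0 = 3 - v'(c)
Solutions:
 v(c) = C1 + 3*c


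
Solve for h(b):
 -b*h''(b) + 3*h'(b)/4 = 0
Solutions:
 h(b) = C1 + C2*b^(7/4)


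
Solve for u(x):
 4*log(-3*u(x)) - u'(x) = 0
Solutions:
 -Integral(1/(log(-_y) + log(3)), (_y, u(x)))/4 = C1 - x


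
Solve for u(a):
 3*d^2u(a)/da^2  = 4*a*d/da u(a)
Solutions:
 u(a) = C1 + C2*erfi(sqrt(6)*a/3)


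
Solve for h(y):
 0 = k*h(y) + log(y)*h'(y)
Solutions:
 h(y) = C1*exp(-k*li(y))


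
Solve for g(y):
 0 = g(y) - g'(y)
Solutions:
 g(y) = C1*exp(y)


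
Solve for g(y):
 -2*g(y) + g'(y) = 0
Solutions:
 g(y) = C1*exp(2*y)


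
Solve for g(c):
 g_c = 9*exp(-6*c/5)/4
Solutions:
 g(c) = C1 - 15*exp(-6*c/5)/8


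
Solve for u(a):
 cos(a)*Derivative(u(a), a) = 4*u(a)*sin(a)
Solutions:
 u(a) = C1/cos(a)^4


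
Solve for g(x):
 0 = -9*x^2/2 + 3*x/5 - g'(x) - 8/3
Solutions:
 g(x) = C1 - 3*x^3/2 + 3*x^2/10 - 8*x/3


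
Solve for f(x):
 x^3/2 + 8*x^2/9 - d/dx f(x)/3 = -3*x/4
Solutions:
 f(x) = C1 + 3*x^4/8 + 8*x^3/9 + 9*x^2/8


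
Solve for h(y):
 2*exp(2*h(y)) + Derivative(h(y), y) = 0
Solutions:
 h(y) = log(-sqrt(-1/(C1 - 2*y))) - log(2)/2
 h(y) = log(-1/(C1 - 2*y))/2 - log(2)/2


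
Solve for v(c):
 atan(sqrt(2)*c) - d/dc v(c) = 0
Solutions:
 v(c) = C1 + c*atan(sqrt(2)*c) - sqrt(2)*log(2*c^2 + 1)/4


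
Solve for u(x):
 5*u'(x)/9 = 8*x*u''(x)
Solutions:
 u(x) = C1 + C2*x^(77/72)


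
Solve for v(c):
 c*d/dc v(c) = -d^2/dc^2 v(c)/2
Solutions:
 v(c) = C1 + C2*erf(c)


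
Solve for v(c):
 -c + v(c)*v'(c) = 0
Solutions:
 v(c) = -sqrt(C1 + c^2)
 v(c) = sqrt(C1 + c^2)


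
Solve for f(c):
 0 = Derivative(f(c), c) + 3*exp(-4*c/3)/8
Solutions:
 f(c) = C1 + 9*exp(-4*c/3)/32


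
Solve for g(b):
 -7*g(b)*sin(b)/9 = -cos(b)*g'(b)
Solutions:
 g(b) = C1/cos(b)^(7/9)


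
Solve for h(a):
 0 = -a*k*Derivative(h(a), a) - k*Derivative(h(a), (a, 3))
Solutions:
 h(a) = C1 + Integral(C2*airyai(-a) + C3*airybi(-a), a)


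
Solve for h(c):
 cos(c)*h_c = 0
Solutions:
 h(c) = C1


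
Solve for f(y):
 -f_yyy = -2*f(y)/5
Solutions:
 f(y) = C3*exp(2^(1/3)*5^(2/3)*y/5) + (C1*sin(2^(1/3)*sqrt(3)*5^(2/3)*y/10) + C2*cos(2^(1/3)*sqrt(3)*5^(2/3)*y/10))*exp(-2^(1/3)*5^(2/3)*y/10)


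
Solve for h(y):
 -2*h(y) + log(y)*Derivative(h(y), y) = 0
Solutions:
 h(y) = C1*exp(2*li(y))


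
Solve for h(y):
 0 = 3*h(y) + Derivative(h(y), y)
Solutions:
 h(y) = C1*exp(-3*y)


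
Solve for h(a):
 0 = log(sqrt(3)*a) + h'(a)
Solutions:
 h(a) = C1 - a*log(a) - a*log(3)/2 + a


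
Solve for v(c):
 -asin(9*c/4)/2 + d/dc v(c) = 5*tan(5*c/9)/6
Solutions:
 v(c) = C1 + c*asin(9*c/4)/2 + sqrt(16 - 81*c^2)/18 - 3*log(cos(5*c/9))/2


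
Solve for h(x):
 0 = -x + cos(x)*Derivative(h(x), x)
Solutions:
 h(x) = C1 + Integral(x/cos(x), x)


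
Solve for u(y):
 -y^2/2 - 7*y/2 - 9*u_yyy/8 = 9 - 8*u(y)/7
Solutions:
 u(y) = C3*exp(4*147^(1/3)*y/21) + 7*y^2/16 + 49*y/16 + (C1*sin(2*3^(5/6)*7^(2/3)*y/21) + C2*cos(2*3^(5/6)*7^(2/3)*y/21))*exp(-2*147^(1/3)*y/21) + 63/8


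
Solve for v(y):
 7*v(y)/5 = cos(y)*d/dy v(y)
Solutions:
 v(y) = C1*(sin(y) + 1)^(7/10)/(sin(y) - 1)^(7/10)


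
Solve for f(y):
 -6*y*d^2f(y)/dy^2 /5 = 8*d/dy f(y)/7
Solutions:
 f(y) = C1 + C2*y^(1/21)


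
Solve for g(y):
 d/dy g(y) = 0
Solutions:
 g(y) = C1


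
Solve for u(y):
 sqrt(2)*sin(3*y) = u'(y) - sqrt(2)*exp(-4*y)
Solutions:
 u(y) = C1 - sqrt(2)*cos(3*y)/3 - sqrt(2)*exp(-4*y)/4


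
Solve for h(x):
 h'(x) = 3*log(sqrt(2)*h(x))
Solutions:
 -2*Integral(1/(2*log(_y) + log(2)), (_y, h(x)))/3 = C1 - x


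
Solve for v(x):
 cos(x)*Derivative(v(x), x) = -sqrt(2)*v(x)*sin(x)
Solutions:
 v(x) = C1*cos(x)^(sqrt(2))


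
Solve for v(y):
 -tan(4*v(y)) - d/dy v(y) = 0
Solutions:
 v(y) = -asin(C1*exp(-4*y))/4 + pi/4
 v(y) = asin(C1*exp(-4*y))/4


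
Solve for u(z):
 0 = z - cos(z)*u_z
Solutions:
 u(z) = C1 + Integral(z/cos(z), z)


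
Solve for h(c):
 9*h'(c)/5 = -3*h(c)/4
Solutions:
 h(c) = C1*exp(-5*c/12)


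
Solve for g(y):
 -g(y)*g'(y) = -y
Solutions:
 g(y) = -sqrt(C1 + y^2)
 g(y) = sqrt(C1 + y^2)


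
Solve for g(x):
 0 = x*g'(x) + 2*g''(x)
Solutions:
 g(x) = C1 + C2*erf(x/2)


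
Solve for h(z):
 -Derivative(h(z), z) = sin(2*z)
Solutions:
 h(z) = C1 + cos(2*z)/2


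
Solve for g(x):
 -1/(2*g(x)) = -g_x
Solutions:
 g(x) = -sqrt(C1 + x)
 g(x) = sqrt(C1 + x)


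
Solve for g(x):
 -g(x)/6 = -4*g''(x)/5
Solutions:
 g(x) = C1*exp(-sqrt(30)*x/12) + C2*exp(sqrt(30)*x/12)


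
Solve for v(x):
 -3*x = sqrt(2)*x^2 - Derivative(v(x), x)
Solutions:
 v(x) = C1 + sqrt(2)*x^3/3 + 3*x^2/2


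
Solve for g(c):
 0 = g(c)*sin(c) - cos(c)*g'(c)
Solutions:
 g(c) = C1/cos(c)


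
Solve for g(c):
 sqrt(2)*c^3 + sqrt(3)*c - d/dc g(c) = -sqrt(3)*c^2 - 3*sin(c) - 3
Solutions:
 g(c) = C1 + sqrt(2)*c^4/4 + sqrt(3)*c^3/3 + sqrt(3)*c^2/2 + 3*c - 3*cos(c)


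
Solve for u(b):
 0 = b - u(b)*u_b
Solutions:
 u(b) = -sqrt(C1 + b^2)
 u(b) = sqrt(C1 + b^2)


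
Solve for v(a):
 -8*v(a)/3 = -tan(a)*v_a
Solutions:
 v(a) = C1*sin(a)^(8/3)


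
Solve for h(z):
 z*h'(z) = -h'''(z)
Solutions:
 h(z) = C1 + Integral(C2*airyai(-z) + C3*airybi(-z), z)


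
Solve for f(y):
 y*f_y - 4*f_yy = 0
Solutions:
 f(y) = C1 + C2*erfi(sqrt(2)*y/4)


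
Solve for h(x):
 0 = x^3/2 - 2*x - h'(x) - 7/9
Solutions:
 h(x) = C1 + x^4/8 - x^2 - 7*x/9


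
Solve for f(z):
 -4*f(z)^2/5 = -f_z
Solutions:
 f(z) = -5/(C1 + 4*z)


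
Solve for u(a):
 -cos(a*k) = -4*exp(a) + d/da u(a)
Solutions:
 u(a) = C1 + 4*exp(a) - sin(a*k)/k


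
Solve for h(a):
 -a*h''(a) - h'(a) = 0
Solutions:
 h(a) = C1 + C2*log(a)


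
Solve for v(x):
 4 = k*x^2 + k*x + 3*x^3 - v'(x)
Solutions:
 v(x) = C1 + k*x^3/3 + k*x^2/2 + 3*x^4/4 - 4*x


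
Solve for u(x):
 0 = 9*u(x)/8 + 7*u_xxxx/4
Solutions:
 u(x) = (C1*sin(2^(1/4)*sqrt(3)*7^(3/4)*x/14) + C2*cos(2^(1/4)*sqrt(3)*7^(3/4)*x/14))*exp(-2^(1/4)*sqrt(3)*7^(3/4)*x/14) + (C3*sin(2^(1/4)*sqrt(3)*7^(3/4)*x/14) + C4*cos(2^(1/4)*sqrt(3)*7^(3/4)*x/14))*exp(2^(1/4)*sqrt(3)*7^(3/4)*x/14)


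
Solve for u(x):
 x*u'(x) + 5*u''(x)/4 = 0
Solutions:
 u(x) = C1 + C2*erf(sqrt(10)*x/5)


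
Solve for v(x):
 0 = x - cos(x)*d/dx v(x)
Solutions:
 v(x) = C1 + Integral(x/cos(x), x)


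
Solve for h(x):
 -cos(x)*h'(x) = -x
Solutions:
 h(x) = C1 + Integral(x/cos(x), x)


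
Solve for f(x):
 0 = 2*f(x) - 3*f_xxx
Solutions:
 f(x) = C3*exp(2^(1/3)*3^(2/3)*x/3) + (C1*sin(2^(1/3)*3^(1/6)*x/2) + C2*cos(2^(1/3)*3^(1/6)*x/2))*exp(-2^(1/3)*3^(2/3)*x/6)


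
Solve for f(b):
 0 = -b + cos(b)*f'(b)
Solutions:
 f(b) = C1 + Integral(b/cos(b), b)


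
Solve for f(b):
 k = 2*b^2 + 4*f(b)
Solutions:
 f(b) = -b^2/2 + k/4


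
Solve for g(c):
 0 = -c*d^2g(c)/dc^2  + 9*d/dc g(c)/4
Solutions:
 g(c) = C1 + C2*c^(13/4)


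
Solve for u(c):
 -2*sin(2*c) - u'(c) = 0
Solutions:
 u(c) = C1 + cos(2*c)


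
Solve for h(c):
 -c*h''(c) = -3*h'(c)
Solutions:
 h(c) = C1 + C2*c^4


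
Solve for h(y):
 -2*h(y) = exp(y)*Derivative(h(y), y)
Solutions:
 h(y) = C1*exp(2*exp(-y))


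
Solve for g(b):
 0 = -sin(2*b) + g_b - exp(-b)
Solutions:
 g(b) = C1 - cos(2*b)/2 - exp(-b)


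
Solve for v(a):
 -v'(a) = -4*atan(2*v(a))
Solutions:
 Integral(1/atan(2*_y), (_y, v(a))) = C1 + 4*a


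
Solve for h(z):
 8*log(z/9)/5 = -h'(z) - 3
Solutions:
 h(z) = C1 - 8*z*log(z)/5 - 7*z/5 + 16*z*log(3)/5


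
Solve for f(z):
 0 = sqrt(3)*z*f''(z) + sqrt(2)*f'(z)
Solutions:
 f(z) = C1 + C2*z^(1 - sqrt(6)/3)


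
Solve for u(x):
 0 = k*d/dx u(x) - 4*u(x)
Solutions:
 u(x) = C1*exp(4*x/k)


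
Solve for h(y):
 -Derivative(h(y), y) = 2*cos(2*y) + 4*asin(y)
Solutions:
 h(y) = C1 - 4*y*asin(y) - 4*sqrt(1 - y^2) - sin(2*y)


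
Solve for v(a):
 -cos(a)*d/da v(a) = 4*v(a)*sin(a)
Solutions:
 v(a) = C1*cos(a)^4


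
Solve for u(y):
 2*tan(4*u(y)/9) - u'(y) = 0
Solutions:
 u(y) = -9*asin(C1*exp(8*y/9))/4 + 9*pi/4
 u(y) = 9*asin(C1*exp(8*y/9))/4


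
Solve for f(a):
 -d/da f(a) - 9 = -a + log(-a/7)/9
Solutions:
 f(a) = C1 + a^2/2 - a*log(-a)/9 + a*(-80 + log(7))/9


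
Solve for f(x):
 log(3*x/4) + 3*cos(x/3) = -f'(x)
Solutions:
 f(x) = C1 - x*log(x) - x*log(3) + x + 2*x*log(2) - 9*sin(x/3)


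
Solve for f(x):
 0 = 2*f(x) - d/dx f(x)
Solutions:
 f(x) = C1*exp(2*x)


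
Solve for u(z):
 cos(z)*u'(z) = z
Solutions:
 u(z) = C1 + Integral(z/cos(z), z)


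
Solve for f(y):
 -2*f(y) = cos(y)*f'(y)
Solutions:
 f(y) = C1*(sin(y) - 1)/(sin(y) + 1)


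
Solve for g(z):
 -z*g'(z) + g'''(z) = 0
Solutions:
 g(z) = C1 + Integral(C2*airyai(z) + C3*airybi(z), z)


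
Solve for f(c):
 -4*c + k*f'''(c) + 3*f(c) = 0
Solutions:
 f(c) = C1*exp(3^(1/3)*c*(-1/k)^(1/3)) + C2*exp(c*(-1/k)^(1/3)*(-3^(1/3) + 3^(5/6)*I)/2) + C3*exp(-c*(-1/k)^(1/3)*(3^(1/3) + 3^(5/6)*I)/2) + 4*c/3


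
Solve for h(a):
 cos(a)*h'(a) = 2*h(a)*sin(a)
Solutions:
 h(a) = C1/cos(a)^2


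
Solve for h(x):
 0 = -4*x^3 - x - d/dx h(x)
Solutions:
 h(x) = C1 - x^4 - x^2/2


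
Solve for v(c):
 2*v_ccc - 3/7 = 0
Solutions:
 v(c) = C1 + C2*c + C3*c^2 + c^3/28


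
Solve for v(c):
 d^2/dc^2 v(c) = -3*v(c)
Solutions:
 v(c) = C1*sin(sqrt(3)*c) + C2*cos(sqrt(3)*c)


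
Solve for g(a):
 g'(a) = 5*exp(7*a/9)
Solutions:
 g(a) = C1 + 45*exp(7*a/9)/7


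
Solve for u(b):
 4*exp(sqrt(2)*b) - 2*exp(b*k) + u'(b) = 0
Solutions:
 u(b) = C1 - 2*sqrt(2)*exp(sqrt(2)*b) + 2*exp(b*k)/k


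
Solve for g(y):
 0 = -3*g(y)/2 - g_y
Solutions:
 g(y) = C1*exp(-3*y/2)


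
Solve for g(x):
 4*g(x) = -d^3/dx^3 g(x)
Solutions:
 g(x) = C3*exp(-2^(2/3)*x) + (C1*sin(2^(2/3)*sqrt(3)*x/2) + C2*cos(2^(2/3)*sqrt(3)*x/2))*exp(2^(2/3)*x/2)


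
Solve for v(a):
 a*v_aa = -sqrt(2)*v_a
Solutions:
 v(a) = C1 + C2*a^(1 - sqrt(2))


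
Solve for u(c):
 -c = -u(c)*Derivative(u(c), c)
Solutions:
 u(c) = -sqrt(C1 + c^2)
 u(c) = sqrt(C1 + c^2)


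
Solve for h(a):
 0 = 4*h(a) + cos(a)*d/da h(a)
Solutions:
 h(a) = C1*(sin(a)^2 - 2*sin(a) + 1)/(sin(a)^2 + 2*sin(a) + 1)


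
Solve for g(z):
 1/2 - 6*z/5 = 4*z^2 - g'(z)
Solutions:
 g(z) = C1 + 4*z^3/3 + 3*z^2/5 - z/2


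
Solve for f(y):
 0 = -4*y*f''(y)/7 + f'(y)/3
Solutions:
 f(y) = C1 + C2*y^(19/12)


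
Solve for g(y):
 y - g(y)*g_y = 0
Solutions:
 g(y) = -sqrt(C1 + y^2)
 g(y) = sqrt(C1 + y^2)


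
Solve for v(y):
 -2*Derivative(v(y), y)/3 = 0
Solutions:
 v(y) = C1


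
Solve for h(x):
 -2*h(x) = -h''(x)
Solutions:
 h(x) = C1*exp(-sqrt(2)*x) + C2*exp(sqrt(2)*x)


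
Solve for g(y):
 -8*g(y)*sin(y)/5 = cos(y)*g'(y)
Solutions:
 g(y) = C1*cos(y)^(8/5)


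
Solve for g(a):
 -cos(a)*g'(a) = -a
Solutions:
 g(a) = C1 + Integral(a/cos(a), a)


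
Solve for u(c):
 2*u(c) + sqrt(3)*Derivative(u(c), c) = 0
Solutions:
 u(c) = C1*exp(-2*sqrt(3)*c/3)


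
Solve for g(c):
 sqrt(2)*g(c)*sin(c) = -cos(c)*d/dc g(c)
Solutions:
 g(c) = C1*cos(c)^(sqrt(2))


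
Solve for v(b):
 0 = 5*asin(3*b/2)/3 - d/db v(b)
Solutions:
 v(b) = C1 + 5*b*asin(3*b/2)/3 + 5*sqrt(4 - 9*b^2)/9


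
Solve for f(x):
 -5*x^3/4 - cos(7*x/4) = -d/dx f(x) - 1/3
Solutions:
 f(x) = C1 + 5*x^4/16 - x/3 + 4*sin(7*x/4)/7


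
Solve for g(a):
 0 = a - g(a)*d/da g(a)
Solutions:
 g(a) = -sqrt(C1 + a^2)
 g(a) = sqrt(C1 + a^2)


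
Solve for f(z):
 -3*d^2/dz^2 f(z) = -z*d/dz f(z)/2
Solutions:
 f(z) = C1 + C2*erfi(sqrt(3)*z/6)


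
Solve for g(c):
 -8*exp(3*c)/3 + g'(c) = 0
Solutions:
 g(c) = C1 + 8*exp(3*c)/9


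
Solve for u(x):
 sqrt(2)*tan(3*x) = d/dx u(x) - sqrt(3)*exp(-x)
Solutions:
 u(x) = C1 + sqrt(2)*log(tan(3*x)^2 + 1)/6 - sqrt(3)*exp(-x)


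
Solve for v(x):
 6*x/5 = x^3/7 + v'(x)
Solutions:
 v(x) = C1 - x^4/28 + 3*x^2/5


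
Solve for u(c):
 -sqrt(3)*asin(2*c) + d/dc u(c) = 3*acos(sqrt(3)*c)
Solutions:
 u(c) = C1 + 3*c*acos(sqrt(3)*c) - sqrt(3)*sqrt(1 - 3*c^2) + sqrt(3)*(c*asin(2*c) + sqrt(1 - 4*c^2)/2)


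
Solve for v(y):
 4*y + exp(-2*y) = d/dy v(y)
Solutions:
 v(y) = C1 + 2*y^2 - exp(-2*y)/2


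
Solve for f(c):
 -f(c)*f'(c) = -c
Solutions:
 f(c) = -sqrt(C1 + c^2)
 f(c) = sqrt(C1 + c^2)


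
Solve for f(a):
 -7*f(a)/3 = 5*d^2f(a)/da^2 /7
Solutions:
 f(a) = C1*sin(7*sqrt(15)*a/15) + C2*cos(7*sqrt(15)*a/15)


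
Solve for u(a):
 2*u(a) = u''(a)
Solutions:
 u(a) = C1*exp(-sqrt(2)*a) + C2*exp(sqrt(2)*a)


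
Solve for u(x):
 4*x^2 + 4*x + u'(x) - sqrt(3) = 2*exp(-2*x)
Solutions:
 u(x) = C1 - 4*x^3/3 - 2*x^2 + sqrt(3)*x - exp(-2*x)


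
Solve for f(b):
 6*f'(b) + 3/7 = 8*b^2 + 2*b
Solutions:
 f(b) = C1 + 4*b^3/9 + b^2/6 - b/14


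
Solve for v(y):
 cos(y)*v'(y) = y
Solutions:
 v(y) = C1 + Integral(y/cos(y), y)


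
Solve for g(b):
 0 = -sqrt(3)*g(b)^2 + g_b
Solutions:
 g(b) = -1/(C1 + sqrt(3)*b)


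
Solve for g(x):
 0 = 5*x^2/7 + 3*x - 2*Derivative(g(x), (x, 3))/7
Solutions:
 g(x) = C1 + C2*x + C3*x^2 + x^5/24 + 7*x^4/16


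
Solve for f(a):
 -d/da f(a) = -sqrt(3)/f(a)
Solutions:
 f(a) = -sqrt(C1 + 2*sqrt(3)*a)
 f(a) = sqrt(C1 + 2*sqrt(3)*a)


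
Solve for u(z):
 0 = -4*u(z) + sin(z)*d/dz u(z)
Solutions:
 u(z) = C1*(cos(z)^2 - 2*cos(z) + 1)/(cos(z)^2 + 2*cos(z) + 1)


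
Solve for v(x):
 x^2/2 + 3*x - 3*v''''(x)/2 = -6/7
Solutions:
 v(x) = C1 + C2*x + C3*x^2 + C4*x^3 + x^6/1080 + x^5/60 + x^4/42


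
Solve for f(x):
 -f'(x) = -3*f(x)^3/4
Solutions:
 f(x) = -sqrt(2)*sqrt(-1/(C1 + 3*x))
 f(x) = sqrt(2)*sqrt(-1/(C1 + 3*x))


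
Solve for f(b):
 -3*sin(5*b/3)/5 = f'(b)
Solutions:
 f(b) = C1 + 9*cos(5*b/3)/25


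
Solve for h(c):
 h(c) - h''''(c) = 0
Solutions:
 h(c) = C1*exp(-c) + C2*exp(c) + C3*sin(c) + C4*cos(c)


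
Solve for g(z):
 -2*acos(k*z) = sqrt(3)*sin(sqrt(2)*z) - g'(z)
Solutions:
 g(z) = C1 + 2*Piecewise((z*acos(k*z) - sqrt(-k^2*z^2 + 1)/k, Ne(k, 0)), (pi*z/2, True)) - sqrt(6)*cos(sqrt(2)*z)/2


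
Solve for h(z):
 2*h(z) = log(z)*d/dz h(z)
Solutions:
 h(z) = C1*exp(2*li(z))


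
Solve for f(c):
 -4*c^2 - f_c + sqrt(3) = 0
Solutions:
 f(c) = C1 - 4*c^3/3 + sqrt(3)*c


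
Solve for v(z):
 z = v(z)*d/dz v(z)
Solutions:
 v(z) = -sqrt(C1 + z^2)
 v(z) = sqrt(C1 + z^2)


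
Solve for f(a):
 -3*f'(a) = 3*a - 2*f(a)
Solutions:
 f(a) = C1*exp(2*a/3) + 3*a/2 + 9/4


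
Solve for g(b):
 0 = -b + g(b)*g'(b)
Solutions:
 g(b) = -sqrt(C1 + b^2)
 g(b) = sqrt(C1 + b^2)


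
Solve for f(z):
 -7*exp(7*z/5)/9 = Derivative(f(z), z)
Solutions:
 f(z) = C1 - 5*exp(7*z/5)/9


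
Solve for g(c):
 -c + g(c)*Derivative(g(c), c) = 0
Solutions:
 g(c) = -sqrt(C1 + c^2)
 g(c) = sqrt(C1 + c^2)


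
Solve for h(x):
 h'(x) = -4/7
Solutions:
 h(x) = C1 - 4*x/7


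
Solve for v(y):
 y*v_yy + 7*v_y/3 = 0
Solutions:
 v(y) = C1 + C2/y^(4/3)


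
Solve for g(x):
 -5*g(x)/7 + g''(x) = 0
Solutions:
 g(x) = C1*exp(-sqrt(35)*x/7) + C2*exp(sqrt(35)*x/7)


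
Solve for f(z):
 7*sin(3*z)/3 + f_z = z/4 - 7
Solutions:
 f(z) = C1 + z^2/8 - 7*z + 7*cos(3*z)/9


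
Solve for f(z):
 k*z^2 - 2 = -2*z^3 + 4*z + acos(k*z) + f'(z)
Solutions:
 f(z) = C1 + k*z^3/3 + z^4/2 - 2*z^2 - 2*z - Piecewise((z*acos(k*z) - sqrt(-k^2*z^2 + 1)/k, Ne(k, 0)), (pi*z/2, True))


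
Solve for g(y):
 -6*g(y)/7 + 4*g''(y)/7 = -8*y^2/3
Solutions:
 g(y) = C1*exp(-sqrt(6)*y/2) + C2*exp(sqrt(6)*y/2) + 28*y^2/9 + 112/27


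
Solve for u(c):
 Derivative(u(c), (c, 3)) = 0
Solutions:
 u(c) = C1 + C2*c + C3*c^2


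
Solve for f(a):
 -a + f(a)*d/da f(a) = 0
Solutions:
 f(a) = -sqrt(C1 + a^2)
 f(a) = sqrt(C1 + a^2)


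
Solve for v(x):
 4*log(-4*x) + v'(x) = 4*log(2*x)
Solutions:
 v(x) = C1 + 4*x*(-log(2) - I*pi)


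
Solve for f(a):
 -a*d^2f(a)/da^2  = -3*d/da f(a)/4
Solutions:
 f(a) = C1 + C2*a^(7/4)


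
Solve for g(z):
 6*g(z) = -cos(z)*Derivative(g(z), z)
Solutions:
 g(z) = C1*(sin(z)^3 - 3*sin(z)^2 + 3*sin(z) - 1)/(sin(z)^3 + 3*sin(z)^2 + 3*sin(z) + 1)


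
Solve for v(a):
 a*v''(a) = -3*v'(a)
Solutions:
 v(a) = C1 + C2/a^2


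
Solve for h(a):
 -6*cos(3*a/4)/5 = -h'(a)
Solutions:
 h(a) = C1 + 8*sin(3*a/4)/5


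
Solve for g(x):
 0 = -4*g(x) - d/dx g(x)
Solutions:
 g(x) = C1*exp(-4*x)


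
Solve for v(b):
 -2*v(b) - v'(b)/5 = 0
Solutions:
 v(b) = C1*exp(-10*b)


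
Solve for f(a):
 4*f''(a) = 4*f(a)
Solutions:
 f(a) = C1*exp(-a) + C2*exp(a)


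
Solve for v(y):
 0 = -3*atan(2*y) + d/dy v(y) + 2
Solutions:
 v(y) = C1 + 3*y*atan(2*y) - 2*y - 3*log(4*y^2 + 1)/4


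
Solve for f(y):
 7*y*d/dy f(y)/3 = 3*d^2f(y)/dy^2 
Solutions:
 f(y) = C1 + C2*erfi(sqrt(14)*y/6)


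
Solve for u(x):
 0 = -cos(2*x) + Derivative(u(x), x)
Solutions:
 u(x) = C1 + sin(2*x)/2


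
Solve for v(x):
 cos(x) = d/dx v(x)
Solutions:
 v(x) = C1 + sin(x)


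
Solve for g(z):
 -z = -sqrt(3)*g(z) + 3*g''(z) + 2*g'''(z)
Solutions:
 g(z) = C1*exp(-z*((-1 + sqrt(-1 + (1 - 2*sqrt(3))^2) + 2*sqrt(3))^(-1/3) + (-1 + sqrt(-1 + (1 - 2*sqrt(3))^2) + 2*sqrt(3))^(1/3) + 2)/4)*sin(sqrt(3)*z*(-(-1 + sqrt(-1 + (1 - 2*sqrt(3))^2) + 2*sqrt(3))^(1/3) + (-1 + sqrt(-1 + (1 - 2*sqrt(3))^2) + 2*sqrt(3))^(-1/3))/4) + C2*exp(-z*((-1 + sqrt(-1 + (1 - 2*sqrt(3))^2) + 2*sqrt(3))^(-1/3) + (-1 + sqrt(-1 + (1 - 2*sqrt(3))^2) + 2*sqrt(3))^(1/3) + 2)/4)*cos(sqrt(3)*z*(-(-1 + sqrt(-1 + (1 - 2*sqrt(3))^2) + 2*sqrt(3))^(1/3) + (-1 + sqrt(-1 + (1 - 2*sqrt(3))^2) + 2*sqrt(3))^(-1/3))/4) + C3*exp(z*(-1 + (-1 + sqrt(-1 + (1 - 2*sqrt(3))^2) + 2*sqrt(3))^(-1/3) + (-1 + sqrt(-1 + (1 - 2*sqrt(3))^2) + 2*sqrt(3))^(1/3))/2) + sqrt(3)*z/3


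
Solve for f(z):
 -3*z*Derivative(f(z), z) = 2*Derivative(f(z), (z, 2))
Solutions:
 f(z) = C1 + C2*erf(sqrt(3)*z/2)


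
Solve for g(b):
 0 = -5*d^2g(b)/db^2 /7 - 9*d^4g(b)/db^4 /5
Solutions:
 g(b) = C1 + C2*b + C3*sin(5*sqrt(7)*b/21) + C4*cos(5*sqrt(7)*b/21)


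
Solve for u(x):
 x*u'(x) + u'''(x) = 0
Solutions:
 u(x) = C1 + Integral(C2*airyai(-x) + C3*airybi(-x), x)


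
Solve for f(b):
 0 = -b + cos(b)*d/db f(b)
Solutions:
 f(b) = C1 + Integral(b/cos(b), b)


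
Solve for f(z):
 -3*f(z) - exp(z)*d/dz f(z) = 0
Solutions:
 f(z) = C1*exp(3*exp(-z))


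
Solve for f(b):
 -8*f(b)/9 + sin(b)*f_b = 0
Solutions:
 f(b) = C1*(cos(b) - 1)^(4/9)/(cos(b) + 1)^(4/9)


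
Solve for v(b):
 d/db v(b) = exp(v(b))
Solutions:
 v(b) = log(-1/(C1 + b))


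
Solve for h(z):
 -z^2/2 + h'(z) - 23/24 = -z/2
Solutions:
 h(z) = C1 + z^3/6 - z^2/4 + 23*z/24


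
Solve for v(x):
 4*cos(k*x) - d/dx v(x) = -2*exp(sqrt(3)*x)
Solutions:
 v(x) = C1 + 2*sqrt(3)*exp(sqrt(3)*x)/3 + 4*sin(k*x)/k


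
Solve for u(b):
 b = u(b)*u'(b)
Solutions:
 u(b) = -sqrt(C1 + b^2)
 u(b) = sqrt(C1 + b^2)


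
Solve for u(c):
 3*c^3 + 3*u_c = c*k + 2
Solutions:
 u(c) = C1 - c^4/4 + c^2*k/6 + 2*c/3


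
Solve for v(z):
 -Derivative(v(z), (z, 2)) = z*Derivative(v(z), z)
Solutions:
 v(z) = C1 + C2*erf(sqrt(2)*z/2)


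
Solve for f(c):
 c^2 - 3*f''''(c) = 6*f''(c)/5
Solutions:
 f(c) = C1 + C2*c + C3*sin(sqrt(10)*c/5) + C4*cos(sqrt(10)*c/5) + 5*c^4/72 - 25*c^2/12


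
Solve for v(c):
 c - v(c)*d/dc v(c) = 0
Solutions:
 v(c) = -sqrt(C1 + c^2)
 v(c) = sqrt(C1 + c^2)


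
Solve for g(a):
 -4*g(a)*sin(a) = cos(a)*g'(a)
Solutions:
 g(a) = C1*cos(a)^4


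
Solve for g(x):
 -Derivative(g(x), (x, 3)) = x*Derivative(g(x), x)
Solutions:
 g(x) = C1 + Integral(C2*airyai(-x) + C3*airybi(-x), x)


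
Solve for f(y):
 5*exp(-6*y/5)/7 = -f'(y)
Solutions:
 f(y) = C1 + 25*exp(-6*y/5)/42


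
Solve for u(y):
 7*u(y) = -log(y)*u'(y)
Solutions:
 u(y) = C1*exp(-7*li(y))


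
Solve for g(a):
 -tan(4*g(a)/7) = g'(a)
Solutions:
 g(a) = -7*asin(C1*exp(-4*a/7))/4 + 7*pi/4
 g(a) = 7*asin(C1*exp(-4*a/7))/4


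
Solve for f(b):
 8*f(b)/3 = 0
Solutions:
 f(b) = 0


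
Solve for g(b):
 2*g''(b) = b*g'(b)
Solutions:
 g(b) = C1 + C2*erfi(b/2)


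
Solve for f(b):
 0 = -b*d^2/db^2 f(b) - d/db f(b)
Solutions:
 f(b) = C1 + C2*log(b)


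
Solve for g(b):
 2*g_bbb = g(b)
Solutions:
 g(b) = C3*exp(2^(2/3)*b/2) + (C1*sin(2^(2/3)*sqrt(3)*b/4) + C2*cos(2^(2/3)*sqrt(3)*b/4))*exp(-2^(2/3)*b/4)


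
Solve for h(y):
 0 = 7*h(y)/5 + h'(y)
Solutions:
 h(y) = C1*exp(-7*y/5)


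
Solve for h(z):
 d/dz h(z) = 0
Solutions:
 h(z) = C1


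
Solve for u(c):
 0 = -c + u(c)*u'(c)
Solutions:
 u(c) = -sqrt(C1 + c^2)
 u(c) = sqrt(C1 + c^2)


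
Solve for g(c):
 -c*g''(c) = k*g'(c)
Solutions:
 g(c) = C1 + c^(1 - re(k))*(C2*sin(log(c)*Abs(im(k))) + C3*cos(log(c)*im(k)))


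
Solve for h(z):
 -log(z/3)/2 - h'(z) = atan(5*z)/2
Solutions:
 h(z) = C1 - z*log(z)/2 - z*atan(5*z)/2 + z/2 + z*log(3)/2 + log(25*z^2 + 1)/20


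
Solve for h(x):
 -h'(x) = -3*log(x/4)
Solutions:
 h(x) = C1 + 3*x*log(x) - x*log(64) - 3*x


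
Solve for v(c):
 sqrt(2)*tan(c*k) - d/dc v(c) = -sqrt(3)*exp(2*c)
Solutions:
 v(c) = C1 + sqrt(2)*Piecewise((-log(cos(c*k))/k, Ne(k, 0)), (0, True)) + sqrt(3)*exp(2*c)/2


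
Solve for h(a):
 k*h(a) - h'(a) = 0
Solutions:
 h(a) = C1*exp(a*k)


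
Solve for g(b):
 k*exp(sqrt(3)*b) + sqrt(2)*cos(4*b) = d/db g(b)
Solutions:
 g(b) = C1 + sqrt(3)*k*exp(sqrt(3)*b)/3 + sqrt(2)*sin(4*b)/4


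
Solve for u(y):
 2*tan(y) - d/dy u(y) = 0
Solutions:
 u(y) = C1 - 2*log(cos(y))


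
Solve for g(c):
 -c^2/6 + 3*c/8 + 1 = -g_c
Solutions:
 g(c) = C1 + c^3/18 - 3*c^2/16 - c


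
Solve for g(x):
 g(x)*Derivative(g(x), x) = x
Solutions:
 g(x) = -sqrt(C1 + x^2)
 g(x) = sqrt(C1 + x^2)


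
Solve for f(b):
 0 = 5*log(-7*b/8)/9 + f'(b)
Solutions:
 f(b) = C1 - 5*b*log(-b)/9 + 5*b*(-log(7) + 1 + 3*log(2))/9


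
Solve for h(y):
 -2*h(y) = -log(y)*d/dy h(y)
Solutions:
 h(y) = C1*exp(2*li(y))


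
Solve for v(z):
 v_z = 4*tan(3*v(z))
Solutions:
 v(z) = -asin(C1*exp(12*z))/3 + pi/3
 v(z) = asin(C1*exp(12*z))/3


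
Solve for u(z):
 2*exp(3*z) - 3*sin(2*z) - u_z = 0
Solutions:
 u(z) = C1 + 2*exp(3*z)/3 + 3*cos(2*z)/2


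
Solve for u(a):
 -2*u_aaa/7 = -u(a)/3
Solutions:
 u(a) = C3*exp(6^(2/3)*7^(1/3)*a/6) + (C1*sin(2^(2/3)*3^(1/6)*7^(1/3)*a/4) + C2*cos(2^(2/3)*3^(1/6)*7^(1/3)*a/4))*exp(-6^(2/3)*7^(1/3)*a/12)


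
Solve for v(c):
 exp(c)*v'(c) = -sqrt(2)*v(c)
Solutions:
 v(c) = C1*exp(sqrt(2)*exp(-c))


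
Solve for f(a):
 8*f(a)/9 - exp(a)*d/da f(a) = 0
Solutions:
 f(a) = C1*exp(-8*exp(-a)/9)


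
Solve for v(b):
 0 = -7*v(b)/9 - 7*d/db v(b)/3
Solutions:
 v(b) = C1*exp(-b/3)


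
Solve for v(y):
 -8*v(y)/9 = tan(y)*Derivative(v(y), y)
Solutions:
 v(y) = C1/sin(y)^(8/9)


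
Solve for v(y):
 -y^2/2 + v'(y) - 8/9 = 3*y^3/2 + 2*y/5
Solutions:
 v(y) = C1 + 3*y^4/8 + y^3/6 + y^2/5 + 8*y/9


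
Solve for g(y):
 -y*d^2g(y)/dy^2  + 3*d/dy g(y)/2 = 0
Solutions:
 g(y) = C1 + C2*y^(5/2)


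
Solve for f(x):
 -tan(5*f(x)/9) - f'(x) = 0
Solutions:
 f(x) = -9*asin(C1*exp(-5*x/9))/5 + 9*pi/5
 f(x) = 9*asin(C1*exp(-5*x/9))/5


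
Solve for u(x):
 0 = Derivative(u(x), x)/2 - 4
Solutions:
 u(x) = C1 + 8*x


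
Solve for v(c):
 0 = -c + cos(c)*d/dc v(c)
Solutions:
 v(c) = C1 + Integral(c/cos(c), c)


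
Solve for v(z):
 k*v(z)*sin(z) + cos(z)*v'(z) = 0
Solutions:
 v(z) = C1*exp(k*log(cos(z)))


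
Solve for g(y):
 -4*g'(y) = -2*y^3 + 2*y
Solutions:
 g(y) = C1 + y^4/8 - y^2/4


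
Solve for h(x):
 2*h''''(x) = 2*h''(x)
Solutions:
 h(x) = C1 + C2*x + C3*exp(-x) + C4*exp(x)


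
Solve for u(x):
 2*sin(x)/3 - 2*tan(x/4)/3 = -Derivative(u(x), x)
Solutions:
 u(x) = C1 - 8*log(cos(x/4))/3 + 2*cos(x)/3


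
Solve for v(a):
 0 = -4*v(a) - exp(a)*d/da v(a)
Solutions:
 v(a) = C1*exp(4*exp(-a))


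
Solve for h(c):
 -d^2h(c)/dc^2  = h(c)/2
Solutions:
 h(c) = C1*sin(sqrt(2)*c/2) + C2*cos(sqrt(2)*c/2)


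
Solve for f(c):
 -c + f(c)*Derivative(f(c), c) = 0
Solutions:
 f(c) = -sqrt(C1 + c^2)
 f(c) = sqrt(C1 + c^2)


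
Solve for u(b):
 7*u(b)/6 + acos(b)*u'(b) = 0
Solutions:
 u(b) = C1*exp(-7*Integral(1/acos(b), b)/6)


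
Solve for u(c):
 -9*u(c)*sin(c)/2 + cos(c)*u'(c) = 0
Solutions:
 u(c) = C1/cos(c)^(9/2)


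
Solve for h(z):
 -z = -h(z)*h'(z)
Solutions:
 h(z) = -sqrt(C1 + z^2)
 h(z) = sqrt(C1 + z^2)


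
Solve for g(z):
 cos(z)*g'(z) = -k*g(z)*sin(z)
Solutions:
 g(z) = C1*exp(k*log(cos(z)))


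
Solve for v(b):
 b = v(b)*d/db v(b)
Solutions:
 v(b) = -sqrt(C1 + b^2)
 v(b) = sqrt(C1 + b^2)


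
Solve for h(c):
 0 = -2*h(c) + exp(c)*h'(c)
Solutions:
 h(c) = C1*exp(-2*exp(-c))


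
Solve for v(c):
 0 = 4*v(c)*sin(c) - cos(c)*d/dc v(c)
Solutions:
 v(c) = C1/cos(c)^4


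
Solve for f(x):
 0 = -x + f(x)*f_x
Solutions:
 f(x) = -sqrt(C1 + x^2)
 f(x) = sqrt(C1 + x^2)


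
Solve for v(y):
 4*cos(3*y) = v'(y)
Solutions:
 v(y) = C1 + 4*sin(3*y)/3


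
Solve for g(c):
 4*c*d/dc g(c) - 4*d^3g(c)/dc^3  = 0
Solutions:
 g(c) = C1 + Integral(C2*airyai(c) + C3*airybi(c), c)


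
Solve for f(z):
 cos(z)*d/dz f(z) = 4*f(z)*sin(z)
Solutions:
 f(z) = C1/cos(z)^4


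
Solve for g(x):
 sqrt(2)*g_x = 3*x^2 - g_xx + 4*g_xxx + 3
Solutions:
 g(x) = C1 + C2*exp(x*(1 - sqrt(1 + 16*sqrt(2)))/8) + C3*exp(x*(1 + sqrt(1 + 16*sqrt(2)))/8) + sqrt(2)*x^3/2 - 3*x^2/2 + 3*sqrt(2)*x + 12*x


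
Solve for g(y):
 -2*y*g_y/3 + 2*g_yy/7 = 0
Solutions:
 g(y) = C1 + C2*erfi(sqrt(42)*y/6)


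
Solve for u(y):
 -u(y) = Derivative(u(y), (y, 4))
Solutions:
 u(y) = (C1*sin(sqrt(2)*y/2) + C2*cos(sqrt(2)*y/2))*exp(-sqrt(2)*y/2) + (C3*sin(sqrt(2)*y/2) + C4*cos(sqrt(2)*y/2))*exp(sqrt(2)*y/2)


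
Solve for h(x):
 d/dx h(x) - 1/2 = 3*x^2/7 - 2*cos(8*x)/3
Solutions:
 h(x) = C1 + x^3/7 + x/2 - sin(8*x)/12


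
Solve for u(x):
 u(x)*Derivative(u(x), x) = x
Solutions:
 u(x) = -sqrt(C1 + x^2)
 u(x) = sqrt(C1 + x^2)


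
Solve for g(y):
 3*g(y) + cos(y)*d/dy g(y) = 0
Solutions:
 g(y) = C1*(sin(y) - 1)^(3/2)/(sin(y) + 1)^(3/2)


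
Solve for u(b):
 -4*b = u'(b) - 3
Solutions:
 u(b) = C1 - 2*b^2 + 3*b


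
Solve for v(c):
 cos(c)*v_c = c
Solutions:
 v(c) = C1 + Integral(c/cos(c), c)


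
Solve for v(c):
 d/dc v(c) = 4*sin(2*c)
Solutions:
 v(c) = C1 - 2*cos(2*c)


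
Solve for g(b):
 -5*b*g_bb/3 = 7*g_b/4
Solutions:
 g(b) = C1 + C2/b^(1/20)


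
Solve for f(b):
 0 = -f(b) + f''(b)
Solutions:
 f(b) = C1*exp(-b) + C2*exp(b)


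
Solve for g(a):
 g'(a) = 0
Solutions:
 g(a) = C1


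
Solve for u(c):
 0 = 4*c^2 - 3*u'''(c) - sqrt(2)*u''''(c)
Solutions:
 u(c) = C1 + C2*c + C3*c^2 + C4*exp(-3*sqrt(2)*c/2) + c^5/45 - sqrt(2)*c^4/27 + 8*c^3/81


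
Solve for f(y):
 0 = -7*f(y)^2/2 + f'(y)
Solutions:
 f(y) = -2/(C1 + 7*y)


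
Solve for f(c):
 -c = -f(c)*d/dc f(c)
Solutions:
 f(c) = -sqrt(C1 + c^2)
 f(c) = sqrt(C1 + c^2)


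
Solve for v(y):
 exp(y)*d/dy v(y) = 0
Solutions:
 v(y) = C1


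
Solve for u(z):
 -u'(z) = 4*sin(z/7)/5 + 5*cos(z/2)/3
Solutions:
 u(z) = C1 - 10*sin(z/2)/3 + 28*cos(z/7)/5


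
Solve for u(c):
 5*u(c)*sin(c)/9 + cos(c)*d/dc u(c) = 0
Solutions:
 u(c) = C1*cos(c)^(5/9)


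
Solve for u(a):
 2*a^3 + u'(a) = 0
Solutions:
 u(a) = C1 - a^4/2


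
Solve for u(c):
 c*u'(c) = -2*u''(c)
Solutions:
 u(c) = C1 + C2*erf(c/2)


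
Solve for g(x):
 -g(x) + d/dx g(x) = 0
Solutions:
 g(x) = C1*exp(x)


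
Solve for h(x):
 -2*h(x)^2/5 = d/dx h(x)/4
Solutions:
 h(x) = 5/(C1 + 8*x)


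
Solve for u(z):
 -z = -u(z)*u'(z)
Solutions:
 u(z) = -sqrt(C1 + z^2)
 u(z) = sqrt(C1 + z^2)


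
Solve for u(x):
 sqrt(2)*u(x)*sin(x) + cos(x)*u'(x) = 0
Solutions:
 u(x) = C1*cos(x)^(sqrt(2))


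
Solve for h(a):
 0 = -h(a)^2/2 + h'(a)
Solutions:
 h(a) = -2/(C1 + a)


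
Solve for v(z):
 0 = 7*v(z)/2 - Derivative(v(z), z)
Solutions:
 v(z) = C1*exp(7*z/2)


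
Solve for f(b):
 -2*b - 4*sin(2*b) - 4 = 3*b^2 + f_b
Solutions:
 f(b) = C1 - b^3 - b^2 - 4*b + 2*cos(2*b)


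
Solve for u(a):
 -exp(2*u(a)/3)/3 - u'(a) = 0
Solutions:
 u(a) = 3*log(-sqrt(-1/(C1 - a))) - 3*log(2)/2 + 3*log(3)
 u(a) = 3*log(-1/(C1 - a))/2 - 3*log(2)/2 + 3*log(3)


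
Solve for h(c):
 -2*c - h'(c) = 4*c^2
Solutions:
 h(c) = C1 - 4*c^3/3 - c^2


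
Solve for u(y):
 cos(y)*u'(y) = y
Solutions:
 u(y) = C1 + Integral(y/cos(y), y)


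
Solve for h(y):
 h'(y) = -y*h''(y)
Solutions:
 h(y) = C1 + C2*log(y)


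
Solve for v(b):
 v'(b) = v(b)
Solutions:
 v(b) = C1*exp(b)


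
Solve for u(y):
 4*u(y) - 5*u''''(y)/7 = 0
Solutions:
 u(y) = C1*exp(-sqrt(2)*5^(3/4)*7^(1/4)*y/5) + C2*exp(sqrt(2)*5^(3/4)*7^(1/4)*y/5) + C3*sin(sqrt(2)*5^(3/4)*7^(1/4)*y/5) + C4*cos(sqrt(2)*5^(3/4)*7^(1/4)*y/5)


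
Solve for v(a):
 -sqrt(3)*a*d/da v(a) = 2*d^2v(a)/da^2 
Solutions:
 v(a) = C1 + C2*erf(3^(1/4)*a/2)


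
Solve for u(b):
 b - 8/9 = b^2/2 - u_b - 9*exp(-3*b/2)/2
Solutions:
 u(b) = C1 + b^3/6 - b^2/2 + 8*b/9 + 3*exp(-3*b/2)


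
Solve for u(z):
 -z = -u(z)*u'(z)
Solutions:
 u(z) = -sqrt(C1 + z^2)
 u(z) = sqrt(C1 + z^2)


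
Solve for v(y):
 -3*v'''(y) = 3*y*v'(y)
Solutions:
 v(y) = C1 + Integral(C2*airyai(-y) + C3*airybi(-y), y)


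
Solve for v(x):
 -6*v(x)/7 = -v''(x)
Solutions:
 v(x) = C1*exp(-sqrt(42)*x/7) + C2*exp(sqrt(42)*x/7)


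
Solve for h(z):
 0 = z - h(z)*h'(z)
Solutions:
 h(z) = -sqrt(C1 + z^2)
 h(z) = sqrt(C1 + z^2)


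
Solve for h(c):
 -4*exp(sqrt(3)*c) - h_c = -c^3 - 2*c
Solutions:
 h(c) = C1 + c^4/4 + c^2 - 4*sqrt(3)*exp(sqrt(3)*c)/3


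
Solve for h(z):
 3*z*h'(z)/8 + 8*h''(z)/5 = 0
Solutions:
 h(z) = C1 + C2*erf(sqrt(30)*z/16)


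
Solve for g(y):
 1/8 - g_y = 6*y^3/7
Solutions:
 g(y) = C1 - 3*y^4/14 + y/8


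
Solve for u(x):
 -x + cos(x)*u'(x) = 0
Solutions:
 u(x) = C1 + Integral(x/cos(x), x)


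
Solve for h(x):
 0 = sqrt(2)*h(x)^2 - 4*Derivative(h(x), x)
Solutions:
 h(x) = -4/(C1 + sqrt(2)*x)


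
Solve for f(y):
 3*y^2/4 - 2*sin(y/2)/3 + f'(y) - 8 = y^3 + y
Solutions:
 f(y) = C1 + y^4/4 - y^3/4 + y^2/2 + 8*y - 4*cos(y/2)/3


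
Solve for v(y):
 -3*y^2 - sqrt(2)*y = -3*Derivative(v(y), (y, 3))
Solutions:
 v(y) = C1 + C2*y + C3*y^2 + y^5/60 + sqrt(2)*y^4/72


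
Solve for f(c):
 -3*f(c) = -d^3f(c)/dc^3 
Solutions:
 f(c) = C3*exp(3^(1/3)*c) + (C1*sin(3^(5/6)*c/2) + C2*cos(3^(5/6)*c/2))*exp(-3^(1/3)*c/2)


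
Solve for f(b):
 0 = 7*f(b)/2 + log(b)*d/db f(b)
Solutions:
 f(b) = C1*exp(-7*li(b)/2)


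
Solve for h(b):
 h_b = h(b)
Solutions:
 h(b) = C1*exp(b)


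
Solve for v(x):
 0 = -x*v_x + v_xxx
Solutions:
 v(x) = C1 + Integral(C2*airyai(x) + C3*airybi(x), x)


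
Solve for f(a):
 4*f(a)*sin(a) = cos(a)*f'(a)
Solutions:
 f(a) = C1/cos(a)^4


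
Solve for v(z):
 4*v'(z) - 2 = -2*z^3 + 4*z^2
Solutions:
 v(z) = C1 - z^4/8 + z^3/3 + z/2


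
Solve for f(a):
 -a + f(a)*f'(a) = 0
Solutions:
 f(a) = -sqrt(C1 + a^2)
 f(a) = sqrt(C1 + a^2)


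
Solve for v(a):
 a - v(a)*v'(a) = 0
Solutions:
 v(a) = -sqrt(C1 + a^2)
 v(a) = sqrt(C1 + a^2)


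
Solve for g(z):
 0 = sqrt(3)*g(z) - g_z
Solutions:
 g(z) = C1*exp(sqrt(3)*z)


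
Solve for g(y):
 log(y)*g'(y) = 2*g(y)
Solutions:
 g(y) = C1*exp(2*li(y))


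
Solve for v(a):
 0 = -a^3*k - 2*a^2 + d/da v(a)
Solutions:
 v(a) = C1 + a^4*k/4 + 2*a^3/3


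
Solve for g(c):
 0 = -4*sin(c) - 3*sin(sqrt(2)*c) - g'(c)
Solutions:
 g(c) = C1 + 4*cos(c) + 3*sqrt(2)*cos(sqrt(2)*c)/2


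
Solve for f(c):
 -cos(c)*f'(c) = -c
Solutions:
 f(c) = C1 + Integral(c/cos(c), c)


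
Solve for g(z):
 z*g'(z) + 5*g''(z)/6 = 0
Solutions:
 g(z) = C1 + C2*erf(sqrt(15)*z/5)


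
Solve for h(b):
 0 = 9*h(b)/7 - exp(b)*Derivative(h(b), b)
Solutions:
 h(b) = C1*exp(-9*exp(-b)/7)


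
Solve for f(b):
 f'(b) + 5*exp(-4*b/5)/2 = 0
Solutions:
 f(b) = C1 + 25*exp(-4*b/5)/8


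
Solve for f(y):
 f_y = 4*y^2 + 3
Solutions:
 f(y) = C1 + 4*y^3/3 + 3*y


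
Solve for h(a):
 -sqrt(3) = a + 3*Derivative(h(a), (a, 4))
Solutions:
 h(a) = C1 + C2*a + C3*a^2 + C4*a^3 - a^5/360 - sqrt(3)*a^4/72


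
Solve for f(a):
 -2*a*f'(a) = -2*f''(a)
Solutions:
 f(a) = C1 + C2*erfi(sqrt(2)*a/2)
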